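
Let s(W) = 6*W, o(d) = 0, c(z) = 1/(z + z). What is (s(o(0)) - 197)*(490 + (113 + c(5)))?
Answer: -1188107/10 ≈ -1.1881e+5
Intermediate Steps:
c(z) = 1/(2*z)
(s(o(0)) - 197)*(490 + (113 + c(5))) = (6*0 - 197)*(490 + (113 + (1/2)/5)) = (0 - 197)*(490 + (113 + (1/2)*(1/5))) = -197*(490 + (113 + 1/10)) = -197*(490 + 1131/10) = -197*6031/10 = -1188107/10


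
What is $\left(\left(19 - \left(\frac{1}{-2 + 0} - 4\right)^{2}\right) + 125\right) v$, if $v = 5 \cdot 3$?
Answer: $\frac{7425}{4} \approx 1856.3$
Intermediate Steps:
$v = 15$
$\left(\left(19 - \left(\frac{1}{-2 + 0} - 4\right)^{2}\right) + 125\right) v = \left(\left(19 - \left(\frac{1}{-2 + 0} - 4\right)^{2}\right) + 125\right) 15 = \left(\left(19 - \left(\frac{1}{-2} - 4\right)^{2}\right) + 125\right) 15 = \left(\left(19 - \left(- \frac{1}{2} - 4\right)^{2}\right) + 125\right) 15 = \left(\left(19 - \left(- \frac{9}{2}\right)^{2}\right) + 125\right) 15 = \left(\left(19 - \frac{81}{4}\right) + 125\right) 15 = \left(- \frac{5}{4} + 125\right) 15 = \frac{495}{4} \cdot 15 = \frac{7425}{4}$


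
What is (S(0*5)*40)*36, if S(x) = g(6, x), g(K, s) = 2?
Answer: 2880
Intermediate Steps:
S(x) = 2
(S(0*5)*40)*36 = (2*40)*36 = 80*36 = 2880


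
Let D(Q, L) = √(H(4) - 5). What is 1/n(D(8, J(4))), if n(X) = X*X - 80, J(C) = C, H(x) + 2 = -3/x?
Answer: -4/351 ≈ -0.011396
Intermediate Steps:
H(x) = -2 - 3/x
D(Q, L) = I*√31/2 (D(Q, L) = √((-2 - 3/4) - 5) = √((-2 - 3*¼) - 5) = √((-2 - ¾) - 5) = √(-11/4 - 5) = √(-31/4) = I*√31/2)
n(X) = -80 + X² (n(X) = X² - 80 = -80 + X²)
1/n(D(8, J(4))) = 1/(-80 + (I*√31/2)²) = 1/(-80 - 31/4) = 1/(-351/4) = -4/351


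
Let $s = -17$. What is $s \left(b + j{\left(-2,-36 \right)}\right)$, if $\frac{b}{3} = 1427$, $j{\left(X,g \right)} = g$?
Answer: $-72165$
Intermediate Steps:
$b = 4281$ ($b = 3 \cdot 1427 = 4281$)
$s \left(b + j{\left(-2,-36 \right)}\right) = - 17 \left(4281 - 36\right) = \left(-17\right) 4245 = -72165$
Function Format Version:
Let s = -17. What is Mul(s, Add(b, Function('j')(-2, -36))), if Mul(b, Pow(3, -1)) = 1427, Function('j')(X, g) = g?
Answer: -72165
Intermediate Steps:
b = 4281 (b = Mul(3, 1427) = 4281)
Mul(s, Add(b, Function('j')(-2, -36))) = Mul(-17, Add(4281, -36)) = Mul(-17, 4245) = -72165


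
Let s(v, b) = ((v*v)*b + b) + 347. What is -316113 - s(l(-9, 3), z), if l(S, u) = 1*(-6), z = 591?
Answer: -338327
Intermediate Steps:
l(S, u) = -6
s(v, b) = 347 + b + b*v² (s(v, b) = (v²*b + b) + 347 = (b*v² + b) + 347 = (b + b*v²) + 347 = 347 + b + b*v²)
-316113 - s(l(-9, 3), z) = -316113 - (347 + 591 + 591*(-6)²) = -316113 - (347 + 591 + 591*36) = -316113 - (347 + 591 + 21276) = -316113 - 1*22214 = -316113 - 22214 = -338327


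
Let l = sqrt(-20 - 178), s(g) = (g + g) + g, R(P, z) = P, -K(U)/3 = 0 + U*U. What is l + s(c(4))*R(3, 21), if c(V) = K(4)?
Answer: -432 + 3*I*sqrt(22) ≈ -432.0 + 14.071*I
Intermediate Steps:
K(U) = -3*U**2 (K(U) = -3*(0 + U*U) = -3*(0 + U**2) = -3*U**2)
c(V) = -48 (c(V) = -3*4**2 = -3*16 = -48)
s(g) = 3*g (s(g) = 2*g + g = 3*g)
l = 3*I*sqrt(22) (l = sqrt(-198) = 3*I*sqrt(22) ≈ 14.071*I)
l + s(c(4))*R(3, 21) = 3*I*sqrt(22) + (3*(-48))*3 = 3*I*sqrt(22) - 144*3 = 3*I*sqrt(22) - 432 = -432 + 3*I*sqrt(22)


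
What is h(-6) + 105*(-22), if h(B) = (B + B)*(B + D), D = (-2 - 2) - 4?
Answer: -2142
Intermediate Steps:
D = -8 (D = -4 - 4 = -8)
h(B) = 2*B*(-8 + B) (h(B) = (B + B)*(B - 8) = (2*B)*(-8 + B) = 2*B*(-8 + B))
h(-6) + 105*(-22) = 2*(-6)*(-8 - 6) + 105*(-22) = 2*(-6)*(-14) - 2310 = 168 - 2310 = -2142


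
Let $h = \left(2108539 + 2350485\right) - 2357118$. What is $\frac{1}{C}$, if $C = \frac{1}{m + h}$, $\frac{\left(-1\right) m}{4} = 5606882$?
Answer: $-20325622$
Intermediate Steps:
$m = -22427528$ ($m = \left(-4\right) 5606882 = -22427528$)
$h = 2101906$ ($h = 4459024 - 2357118 = 2101906$)
$C = - \frac{1}{20325622}$ ($C = \frac{1}{-22427528 + 2101906} = \frac{1}{-20325622} = - \frac{1}{20325622} \approx -4.9199 \cdot 10^{-8}$)
$\frac{1}{C} = \frac{1}{- \frac{1}{20325622}} = -20325622$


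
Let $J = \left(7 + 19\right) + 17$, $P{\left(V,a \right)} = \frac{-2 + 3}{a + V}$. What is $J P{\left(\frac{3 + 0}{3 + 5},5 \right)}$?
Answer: $8$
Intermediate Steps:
$P{\left(V,a \right)} = \frac{1}{V + a}$ ($P{\left(V,a \right)} = 1 \frac{1}{V + a} = \frac{1}{V + a}$)
$J = 43$ ($J = 26 + 17 = 43$)
$J P{\left(\frac{3 + 0}{3 + 5},5 \right)} = \frac{43}{\frac{3 + 0}{3 + 5} + 5} = \frac{43}{\frac{3}{8} + 5} = \frac{43}{\frac{43}{8}} = 43 \cdot \frac{8}{43} = 8$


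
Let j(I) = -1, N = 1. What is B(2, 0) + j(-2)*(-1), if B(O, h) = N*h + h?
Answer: 1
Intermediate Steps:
B(O, h) = 2*h (B(O, h) = 1*h + h = h + h = 2*h)
B(2, 0) + j(-2)*(-1) = 2*0 - 1*(-1) = 0 + 1 = 1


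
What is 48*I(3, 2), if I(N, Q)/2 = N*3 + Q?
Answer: 1056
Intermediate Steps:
I(N, Q) = 2*Q + 6*N (I(N, Q) = 2*(N*3 + Q) = 2*(3*N + Q) = 2*(Q + 3*N) = 2*Q + 6*N)
48*I(3, 2) = 48*(2*2 + 6*3) = 48*(4 + 18) = 48*22 = 1056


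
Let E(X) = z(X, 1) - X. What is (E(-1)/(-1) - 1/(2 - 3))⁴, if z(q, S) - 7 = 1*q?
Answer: 1296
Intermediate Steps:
z(q, S) = 7 + q (z(q, S) = 7 + 1*q = 7 + q)
E(X) = 7 (E(X) = (7 + X) - X = 7)
(E(-1)/(-1) - 1/(2 - 3))⁴ = (7/(-1) - 1/(2 - 3))⁴ = (7*(-1) - 1/(-1))⁴ = (-7 - 1*(-1))⁴ = (-7 + 1)⁴ = (-6)⁴ = 1296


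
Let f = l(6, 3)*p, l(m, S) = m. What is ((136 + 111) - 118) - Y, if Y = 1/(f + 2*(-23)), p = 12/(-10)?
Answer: 34319/266 ≈ 129.02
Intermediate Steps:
p = -6/5 (p = 12*(-⅒) = -6/5 ≈ -1.2000)
f = -36/5 (f = 6*(-6/5) = -36/5 ≈ -7.2000)
Y = -5/266 (Y = 1/(-36/5 + 2*(-23)) = 1/(-36/5 - 46) = 1/(-266/5) = -5/266 ≈ -0.018797)
((136 + 111) - 118) - Y = ((136 + 111) - 118) - 1*(-5/266) = (247 - 118) + 5/266 = 129 + 5/266 = 34319/266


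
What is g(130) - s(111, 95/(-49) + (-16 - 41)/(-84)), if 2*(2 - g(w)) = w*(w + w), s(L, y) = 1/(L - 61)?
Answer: -844901/50 ≈ -16898.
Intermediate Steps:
s(L, y) = 1/(-61 + L)
g(w) = 2 - w² (g(w) = 2 - w*(w + w)/2 = 2 - w*2*w/2 = 2 - w²)
g(130) - s(111, 95/(-49) + (-16 - 41)/(-84)) = (2 - 1*130²) - 1/(-61 + 111) = (2 - 1*16900) - 1/50 = (2 - 16900) - 1*1/50 = -16898 - 1/50 = -844901/50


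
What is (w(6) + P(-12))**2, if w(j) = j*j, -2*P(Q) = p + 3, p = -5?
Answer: 1369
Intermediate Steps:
P(Q) = 1 (P(Q) = -(-5 + 3)/2 = -1/2*(-2) = 1)
w(j) = j**2
(w(6) + P(-12))**2 = (6**2 + 1)**2 = (36 + 1)**2 = 37**2 = 1369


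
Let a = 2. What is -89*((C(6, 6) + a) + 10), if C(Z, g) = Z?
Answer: -1602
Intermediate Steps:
-89*((C(6, 6) + a) + 10) = -89*((6 + 2) + 10) = -89*(8 + 10) = -89*18 = -1602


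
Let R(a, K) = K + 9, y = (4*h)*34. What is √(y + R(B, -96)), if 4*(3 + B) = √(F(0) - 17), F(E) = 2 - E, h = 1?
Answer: 7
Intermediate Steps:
y = 136 (y = (4*1)*34 = 4*34 = 136)
B = -3 + I*√15/4 (B = -3 + √((2 - 1*0) - 17)/4 = -3 + √((2 + 0) - 17)/4 = -3 + √(2 - 17)/4 = -3 + √(-15)/4 = -3 + (I*√15)/4 = -3 + I*√15/4 ≈ -3.0 + 0.96825*I)
R(a, K) = 9 + K
√(y + R(B, -96)) = √(136 + (9 - 96)) = √(136 - 87) = √49 = 7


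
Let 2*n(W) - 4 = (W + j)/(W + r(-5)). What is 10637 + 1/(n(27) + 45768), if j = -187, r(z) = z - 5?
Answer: 8275692387/778010 ≈ 10637.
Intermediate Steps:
r(z) = -5 + z
n(W) = 2 + (-187 + W)/(2*(-10 + W)) (n(W) = 2 + ((W - 187)/(W + (-5 - 5)))/2 = 2 + ((-187 + W)/(W - 10))/2 = 2 + ((-187 + W)/(-10 + W))/2 = 2 + (-187 + W)/(2*(-10 + W)))
10637 + 1/(n(27) + 45768) = 10637 + 1/((-227 + 5*27)/(2*(-10 + 27)) + 45768) = 10637 + 1/((1/2)*(-227 + 135)/17 + 45768) = 10637 + 1/((1/2)*(1/17)*(-92) + 45768) = 10637 + 1/(-46/17 + 45768) = 10637 + 1/(778010/17) = 10637 + 17/778010 = 8275692387/778010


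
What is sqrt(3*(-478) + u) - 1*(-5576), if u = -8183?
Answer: 5576 + I*sqrt(9617) ≈ 5576.0 + 98.066*I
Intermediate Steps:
sqrt(3*(-478) + u) - 1*(-5576) = sqrt(3*(-478) - 8183) - 1*(-5576) = sqrt(-1434 - 8183) + 5576 = sqrt(-9617) + 5576 = I*sqrt(9617) + 5576 = 5576 + I*sqrt(9617)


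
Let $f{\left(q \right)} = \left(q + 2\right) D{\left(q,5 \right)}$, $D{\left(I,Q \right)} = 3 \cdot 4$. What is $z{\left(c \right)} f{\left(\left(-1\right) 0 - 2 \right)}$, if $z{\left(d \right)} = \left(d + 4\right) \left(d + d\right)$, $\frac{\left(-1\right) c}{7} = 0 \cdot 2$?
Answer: $0$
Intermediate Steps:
$c = 0$ ($c = - 7 \cdot 0 \cdot 2 = \left(-7\right) 0 = 0$)
$z{\left(d \right)} = 2 d \left(4 + d\right)$ ($z{\left(d \right)} = \left(4 + d\right) 2 d = 2 d \left(4 + d\right)$)
$D{\left(I,Q \right)} = 12$
$f{\left(q \right)} = 24 + 12 q$ ($f{\left(q \right)} = \left(q + 2\right) 12 = \left(2 + q\right) 12 = 24 + 12 q$)
$z{\left(c \right)} f{\left(\left(-1\right) 0 - 2 \right)} = 2 \cdot 0 \left(4 + 0\right) \left(24 + 12 \left(\left(-1\right) 0 - 2\right)\right) = 2 \cdot 0 \cdot 4 \left(24 + 12 \left(0 - 2\right)\right) = 0 \left(24 + 12 \left(-2\right)\right) = 0 \left(24 - 24\right) = 0 \cdot 0 = 0$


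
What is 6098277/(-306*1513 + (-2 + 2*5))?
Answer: -6098277/462970 ≈ -13.172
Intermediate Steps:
6098277/(-306*1513 + (-2 + 2*5)) = 6098277/(-462978 + (-2 + 10)) = 6098277/(-462978 + 8) = 6098277/(-462970) = 6098277*(-1/462970) = -6098277/462970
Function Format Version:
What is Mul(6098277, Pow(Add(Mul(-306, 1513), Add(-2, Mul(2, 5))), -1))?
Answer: Rational(-6098277, 462970) ≈ -13.172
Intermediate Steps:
Mul(6098277, Pow(Add(Mul(-306, 1513), Add(-2, Mul(2, 5))), -1)) = Mul(6098277, Pow(Add(-462978, Add(-2, 10)), -1)) = Mul(6098277, Pow(Add(-462978, 8), -1)) = Mul(6098277, Pow(-462970, -1)) = Mul(6098277, Rational(-1, 462970)) = Rational(-6098277, 462970)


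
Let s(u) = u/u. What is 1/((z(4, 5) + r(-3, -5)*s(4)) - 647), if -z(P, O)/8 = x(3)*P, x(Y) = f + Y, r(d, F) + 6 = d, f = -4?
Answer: -1/624 ≈ -0.0016026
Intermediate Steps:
r(d, F) = -6 + d
x(Y) = -4 + Y
z(P, O) = 8*P (z(P, O) = -8*(-4 + 3)*P = -(-8)*P = 8*P)
s(u) = 1
1/((z(4, 5) + r(-3, -5)*s(4)) - 647) = 1/((8*4 + (-6 - 3)*1) - 647) = 1/((32 - 9*1) - 647) = 1/((32 - 9) - 647) = 1/(23 - 647) = 1/(-624) = -1/624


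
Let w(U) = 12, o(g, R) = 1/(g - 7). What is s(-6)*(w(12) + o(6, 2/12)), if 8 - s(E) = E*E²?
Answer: 2464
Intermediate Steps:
o(g, R) = 1/(-7 + g)
s(E) = 8 - E³ (s(E) = 8 - E*E² = 8 - E³)
s(-6)*(w(12) + o(6, 2/12)) = (8 - 1*(-6)³)*(12 + 1/(-7 + 6)) = (8 - 1*(-216))*(12 + 1/(-1)) = (8 + 216)*(12 - 1) = 224*11 = 2464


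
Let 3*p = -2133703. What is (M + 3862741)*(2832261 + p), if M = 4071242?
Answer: 16828189515880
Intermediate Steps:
p = -2133703/3 (p = (⅓)*(-2133703) = -2133703/3 ≈ -7.1123e+5)
(M + 3862741)*(2832261 + p) = (4071242 + 3862741)*(2832261 - 2133703/3) = 7933983*(6363080/3) = 16828189515880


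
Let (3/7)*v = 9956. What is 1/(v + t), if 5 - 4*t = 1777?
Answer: 3/68363 ≈ 4.3883e-5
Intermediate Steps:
t = -443 (t = 5/4 - ¼*1777 = 5/4 - 1777/4 = -443)
v = 69692/3 (v = (7/3)*9956 = 69692/3 ≈ 23231.)
1/(v + t) = 1/(69692/3 - 443) = 1/(68363/3) = 3/68363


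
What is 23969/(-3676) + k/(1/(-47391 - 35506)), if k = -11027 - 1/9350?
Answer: 15709172460390311/17185300 ≈ 9.1411e+8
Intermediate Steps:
k = -103102451/9350 (k = -11027 - 1*1/9350 = -11027 - 1/9350 = -103102451/9350 ≈ -11027.)
23969/(-3676) + k/(1/(-47391 - 35506)) = 23969/(-3676) - 103102451/(9350*(1/(-47391 - 35506))) = 23969*(-1/3676) - 103102451/(9350*(1/(-82897))) = -23969/3676 - 103102451/(9350*(-1/82897)) = -23969/3676 - 103102451/9350*(-82897) = -23969/3676 + 8546883880547/9350 = 15709172460390311/17185300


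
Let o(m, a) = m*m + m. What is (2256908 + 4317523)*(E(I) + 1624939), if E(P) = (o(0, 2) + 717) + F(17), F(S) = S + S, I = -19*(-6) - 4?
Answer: 10687986732390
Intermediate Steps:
I = 110 (I = 114 - 4 = 110)
o(m, a) = m + m² (o(m, a) = m² + m = m + m²)
F(S) = 2*S
E(P) = 751 (E(P) = (0*(1 + 0) + 717) + 2*17 = (0*1 + 717) + 34 = (0 + 717) + 34 = 717 + 34 = 751)
(2256908 + 4317523)*(E(I) + 1624939) = (2256908 + 4317523)*(751 + 1624939) = 6574431*1625690 = 10687986732390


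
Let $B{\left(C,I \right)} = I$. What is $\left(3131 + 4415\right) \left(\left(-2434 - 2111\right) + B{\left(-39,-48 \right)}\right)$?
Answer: $-34658778$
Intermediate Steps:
$\left(3131 + 4415\right) \left(\left(-2434 - 2111\right) + B{\left(-39,-48 \right)}\right) = \left(3131 + 4415\right) \left(\left(-2434 - 2111\right) - 48\right) = 7546 \left(\left(-2434 - 2111\right) - 48\right) = 7546 \left(-4545 - 48\right) = 7546 \left(-4593\right) = -34658778$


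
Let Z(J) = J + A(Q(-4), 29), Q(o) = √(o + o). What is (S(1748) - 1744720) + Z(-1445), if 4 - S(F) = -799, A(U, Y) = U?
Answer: -1745362 + 2*I*√2 ≈ -1.7454e+6 + 2.8284*I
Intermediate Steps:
Q(o) = √2*√o (Q(o) = √(2*o) = √2*√o)
S(F) = 803 (S(F) = 4 - 1*(-799) = 4 + 799 = 803)
Z(J) = J + 2*I*√2 (Z(J) = J + √2*√(-4) = J + √2*(2*I) = J + 2*I*√2)
(S(1748) - 1744720) + Z(-1445) = (803 - 1744720) + (-1445 + 2*I*√2) = -1743917 + (-1445 + 2*I*√2) = -1745362 + 2*I*√2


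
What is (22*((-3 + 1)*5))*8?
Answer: -1760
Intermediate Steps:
(22*((-3 + 1)*5))*8 = (22*(-2*5))*8 = (22*(-10))*8 = -220*8 = -1760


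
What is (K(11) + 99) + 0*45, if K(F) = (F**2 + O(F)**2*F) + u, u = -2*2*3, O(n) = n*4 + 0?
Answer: 21504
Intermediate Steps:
O(n) = 4*n (O(n) = 4*n + 0 = 4*n)
u = -12 (u = -4*3 = -12)
K(F) = -12 + F**2 + 16*F**3 (K(F) = (F**2 + (4*F)**2*F) - 12 = (F**2 + (16*F**2)*F) - 12 = (F**2 + 16*F**3) - 12 = -12 + F**2 + 16*F**3)
(K(11) + 99) + 0*45 = ((-12 + 11**2 + 16*11**3) + 99) + 0*45 = ((-12 + 121 + 16*1331) + 99) + 0 = ((-12 + 121 + 21296) + 99) + 0 = (21405 + 99) + 0 = 21504 + 0 = 21504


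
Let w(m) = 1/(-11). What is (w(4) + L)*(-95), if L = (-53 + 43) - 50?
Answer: 62795/11 ≈ 5708.6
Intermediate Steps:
w(m) = -1/11
L = -60 (L = -10 - 50 = -60)
(w(4) + L)*(-95) = (-1/11 - 60)*(-95) = -661/11*(-95) = 62795/11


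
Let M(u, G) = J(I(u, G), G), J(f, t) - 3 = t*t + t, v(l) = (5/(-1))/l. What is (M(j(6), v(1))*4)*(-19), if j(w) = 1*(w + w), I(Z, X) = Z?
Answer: -1748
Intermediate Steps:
v(l) = -5/l (v(l) = (5*(-1))/l = -5/l)
J(f, t) = 3 + t + t² (J(f, t) = 3 + (t*t + t) = 3 + (t² + t) = 3 + (t + t²) = 3 + t + t²)
j(w) = 2*w (j(w) = 1*(2*w) = 2*w)
M(u, G) = 3 + G + G²
(M(j(6), v(1))*4)*(-19) = ((3 - 5/1 + (-5/1)²)*4)*(-19) = ((3 - 5*1 + (-5*1)²)*4)*(-19) = ((3 - 5 + (-5)²)*4)*(-19) = ((3 - 5 + 25)*4)*(-19) = (23*4)*(-19) = 92*(-19) = -1748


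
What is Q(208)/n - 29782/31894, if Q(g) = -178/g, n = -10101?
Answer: -422746913/452767224 ≈ -0.93370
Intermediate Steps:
Q(208)/n - 29782/31894 = -178/208/(-10101) - 29782/31894 = -178*1/208*(-1/10101) - 29782*1/31894 = -89/104*(-1/10101) - 14891/15947 = 89/1050504 - 14891/15947 = -422746913/452767224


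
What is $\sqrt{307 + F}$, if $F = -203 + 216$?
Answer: $8 \sqrt{5} \approx 17.889$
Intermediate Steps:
$F = 13$
$\sqrt{307 + F} = \sqrt{307 + 13} = \sqrt{320} = 8 \sqrt{5}$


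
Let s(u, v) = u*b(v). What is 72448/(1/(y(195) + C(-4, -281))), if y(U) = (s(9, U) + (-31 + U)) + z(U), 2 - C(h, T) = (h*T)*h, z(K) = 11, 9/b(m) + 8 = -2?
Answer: 1689813376/5 ≈ 3.3796e+8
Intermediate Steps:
b(m) = -9/10 (b(m) = 9/(-8 - 2) = 9/(-10) = 9*(-⅒) = -9/10)
C(h, T) = 2 - T*h² (C(h, T) = 2 - h*T*h = 2 - T*h*h = 2 - T*h²)
s(u, v) = -9*u/10 (s(u, v) = u*(-9/10) = -9*u/10)
y(U) = -281/10 + U (y(U) = (-9/10*9 + (-31 + U)) + 11 = (-81/10 + (-31 + U)) + 11 = (-391/10 + U) + 11 = -281/10 + U)
72448/(1/(y(195) + C(-4, -281))) = 72448/(1/((-281/10 + 195) + (2 - 1*(-281)*(-4)²))) = 72448/(1/(1669/10 + (2 - 1*(-281)*16))) = 72448/(1/(1669/10 + (2 + 4496))) = 72448/(1/(1669/10 + 4498)) = 72448/(1/(46649/10)) = 72448/(10/46649) = 72448*(46649/10) = 1689813376/5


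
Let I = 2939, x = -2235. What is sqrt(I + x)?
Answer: 8*sqrt(11) ≈ 26.533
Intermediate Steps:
sqrt(I + x) = sqrt(2939 - 2235) = sqrt(704) = 8*sqrt(11)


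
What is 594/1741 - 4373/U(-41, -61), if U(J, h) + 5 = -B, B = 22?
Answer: 7629431/47007 ≈ 162.30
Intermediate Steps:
U(J, h) = -27 (U(J, h) = -5 - 1*22 = -5 - 22 = -27)
594/1741 - 4373/U(-41, -61) = 594/1741 - 4373/(-27) = 594*(1/1741) - 4373*(-1/27) = 594/1741 + 4373/27 = 7629431/47007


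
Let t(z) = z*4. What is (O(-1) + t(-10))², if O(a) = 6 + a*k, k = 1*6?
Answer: 1600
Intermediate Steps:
t(z) = 4*z
k = 6
O(a) = 6 + 6*a (O(a) = 6 + a*6 = 6 + 6*a)
(O(-1) + t(-10))² = ((6 + 6*(-1)) + 4*(-10))² = ((6 - 6) - 40)² = (0 - 40)² = (-40)² = 1600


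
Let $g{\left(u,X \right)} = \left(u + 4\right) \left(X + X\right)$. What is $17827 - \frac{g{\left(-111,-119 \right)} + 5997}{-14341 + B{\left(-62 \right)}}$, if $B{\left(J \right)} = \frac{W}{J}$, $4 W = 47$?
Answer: $\frac{63411578429}{3556615} \approx 17829.0$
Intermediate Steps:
$W = \frac{47}{4}$ ($W = \frac{1}{4} \cdot 47 = \frac{47}{4} \approx 11.75$)
$g{\left(u,X \right)} = 2 X \left(4 + u\right)$ ($g{\left(u,X \right)} = \left(4 + u\right) 2 X = 2 X \left(4 + u\right)$)
$B{\left(J \right)} = \frac{47}{4 J}$
$17827 - \frac{g{\left(-111,-119 \right)} + 5997}{-14341 + B{\left(-62 \right)}} = 17827 - \frac{2 \left(-119\right) \left(4 - 111\right) + 5997}{-14341 + \frac{47}{4 \left(-62\right)}} = 17827 - \frac{2 \left(-119\right) \left(-107\right) + 5997}{-14341 + \frac{47}{4} \left(- \frac{1}{62}\right)} = 17827 - \frac{25466 + 5997}{-14341 - \frac{47}{248}} = 17827 - \frac{31463}{- \frac{3556615}{248}} = 17827 - 31463 \left(- \frac{248}{3556615}\right) = 17827 - - \frac{7802824}{3556615} = 17827 + \frac{7802824}{3556615} = \frac{63411578429}{3556615}$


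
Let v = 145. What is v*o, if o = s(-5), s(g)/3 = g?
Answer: -2175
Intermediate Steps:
s(g) = 3*g
o = -15 (o = 3*(-5) = -15)
v*o = 145*(-15) = -2175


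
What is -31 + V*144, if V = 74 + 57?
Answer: 18833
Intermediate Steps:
V = 131
-31 + V*144 = -31 + 131*144 = -31 + 18864 = 18833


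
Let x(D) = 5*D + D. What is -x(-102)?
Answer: 612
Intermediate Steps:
x(D) = 6*D
-x(-102) = -6*(-102) = -1*(-612) = 612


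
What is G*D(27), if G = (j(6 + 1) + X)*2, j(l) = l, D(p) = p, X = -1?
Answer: 324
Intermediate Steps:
G = 12 (G = ((6 + 1) - 1)*2 = (7 - 1)*2 = 6*2 = 12)
G*D(27) = 12*27 = 324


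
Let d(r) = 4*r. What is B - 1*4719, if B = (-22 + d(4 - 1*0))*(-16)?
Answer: -4623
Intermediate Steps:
B = 96 (B = (-22 + 4*(4 - 1*0))*(-16) = (-22 + 4*(4 + 0))*(-16) = (-22 + 4*4)*(-16) = (-22 + 16)*(-16) = -6*(-16) = 96)
B - 1*4719 = 96 - 1*4719 = 96 - 4719 = -4623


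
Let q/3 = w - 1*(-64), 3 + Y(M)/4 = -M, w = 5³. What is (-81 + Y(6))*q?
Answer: -66339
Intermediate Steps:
w = 125
Y(M) = -12 - 4*M (Y(M) = -12 + 4*(-M) = -12 - 4*M)
q = 567 (q = 3*(125 - 1*(-64)) = 3*(125 + 64) = 3*189 = 567)
(-81 + Y(6))*q = (-81 + (-12 - 4*6))*567 = (-81 + (-12 - 24))*567 = (-81 - 36)*567 = -117*567 = -66339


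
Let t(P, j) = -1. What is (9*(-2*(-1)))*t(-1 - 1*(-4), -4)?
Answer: -18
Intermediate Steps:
(9*(-2*(-1)))*t(-1 - 1*(-4), -4) = (9*(-2*(-1)))*(-1) = (9*2)*(-1) = 18*(-1) = -18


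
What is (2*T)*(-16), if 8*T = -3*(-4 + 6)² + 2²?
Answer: 32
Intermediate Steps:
T = -1 (T = (-3*(-4 + 6)² + 2²)/8 = (-3*2² + 4)/8 = (-3*4 + 4)/8 = (-12 + 4)/8 = (⅛)*(-8) = -1)
(2*T)*(-16) = (2*(-1))*(-16) = -2*(-16) = 32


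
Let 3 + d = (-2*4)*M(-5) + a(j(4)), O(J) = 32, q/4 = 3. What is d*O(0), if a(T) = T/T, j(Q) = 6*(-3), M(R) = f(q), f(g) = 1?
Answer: -320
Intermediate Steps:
q = 12 (q = 4*3 = 12)
M(R) = 1
j(Q) = -18
a(T) = 1
d = -10 (d = -3 + (-2*4*1 + 1) = -3 + (-8*1 + 1) = -3 + (-8 + 1) = -3 - 7 = -10)
d*O(0) = -10*32 = -320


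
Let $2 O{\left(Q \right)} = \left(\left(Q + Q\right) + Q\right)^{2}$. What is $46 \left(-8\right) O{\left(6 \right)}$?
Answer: $-59616$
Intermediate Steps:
$O{\left(Q \right)} = \frac{9 Q^{2}}{2}$ ($O{\left(Q \right)} = \frac{\left(\left(Q + Q\right) + Q\right)^{2}}{2} = \frac{\left(2 Q + Q\right)^{2}}{2} = \frac{\left(3 Q\right)^{2}}{2} = \frac{9 Q^{2}}{2}$)
$46 \left(-8\right) O{\left(6 \right)} = 46 \left(-8\right) \frac{9 \cdot 6^{2}}{2} = - 368 \cdot \frac{9}{2} \cdot 36 = \left(-368\right) 162 = -59616$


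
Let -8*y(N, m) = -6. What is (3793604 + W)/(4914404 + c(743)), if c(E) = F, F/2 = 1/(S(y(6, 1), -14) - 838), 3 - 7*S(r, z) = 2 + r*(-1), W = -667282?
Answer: 5238152511/8234083898 ≈ 0.63616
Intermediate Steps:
y(N, m) = ¾ (y(N, m) = -⅛*(-6) = ¾)
S(r, z) = ⅐ + r/7 (S(r, z) = 3/7 - (2 + r*(-1))/7 = 3/7 - (2 - r)/7 = 3/7 + (-2/7 + r/7) = ⅐ + r/7)
F = -8/3351 (F = 2/((⅐ + (⅐)*(¾)) - 838) = 2/((⅐ + 3/28) - 838) = 2/(¼ - 838) = 2/(-3351/4) = 2*(-4/3351) = -8/3351 ≈ -0.0023873)
c(E) = -8/3351
(3793604 + W)/(4914404 + c(743)) = (3793604 - 667282)/(4914404 - 8/3351) = 3126322/(16468167796/3351) = 3126322*(3351/16468167796) = 5238152511/8234083898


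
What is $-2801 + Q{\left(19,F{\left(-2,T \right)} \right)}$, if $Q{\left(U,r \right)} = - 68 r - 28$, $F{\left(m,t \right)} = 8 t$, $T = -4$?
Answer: $-653$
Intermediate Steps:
$Q{\left(U,r \right)} = -28 - 68 r$
$-2801 + Q{\left(19,F{\left(-2,T \right)} \right)} = -2801 - \left(28 + 68 \cdot 8 \left(-4\right)\right) = -2801 - -2148 = -2801 + \left(-28 + 2176\right) = -2801 + 2148 = -653$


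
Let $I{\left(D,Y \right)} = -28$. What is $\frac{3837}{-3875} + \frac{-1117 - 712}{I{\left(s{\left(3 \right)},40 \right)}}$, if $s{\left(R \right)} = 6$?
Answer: $\frac{6979939}{108500} \approx 64.331$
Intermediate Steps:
$\frac{3837}{-3875} + \frac{-1117 - 712}{I{\left(s{\left(3 \right)},40 \right)}} = \frac{3837}{-3875} + \frac{-1117 - 712}{-28} = 3837 \left(- \frac{1}{3875}\right) - - \frac{1829}{28} = - \frac{3837}{3875} + \frac{1829}{28} = \frac{6979939}{108500}$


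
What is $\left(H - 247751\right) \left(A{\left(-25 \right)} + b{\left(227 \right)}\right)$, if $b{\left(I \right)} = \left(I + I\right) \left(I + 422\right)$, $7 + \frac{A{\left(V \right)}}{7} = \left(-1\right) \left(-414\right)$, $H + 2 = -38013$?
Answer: $-85013956170$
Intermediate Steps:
$H = -38015$ ($H = -2 - 38013 = -38015$)
$A{\left(V \right)} = 2849$ ($A{\left(V \right)} = -49 + 7 \left(\left(-1\right) \left(-414\right)\right) = -49 + 7 \cdot 414 = -49 + 2898 = 2849$)
$b{\left(I \right)} = 2 I \left(422 + I\right)$
$\left(H - 247751\right) \left(A{\left(-25 \right)} + b{\left(227 \right)}\right) = \left(-38015 - 247751\right) \left(2849 + 2 \cdot 227 \left(422 + 227\right)\right) = - 285766 \left(2849 + 2 \cdot 227 \cdot 649\right) = - 285766 \left(2849 + 294646\right) = \left(-285766\right) 297495 = -85013956170$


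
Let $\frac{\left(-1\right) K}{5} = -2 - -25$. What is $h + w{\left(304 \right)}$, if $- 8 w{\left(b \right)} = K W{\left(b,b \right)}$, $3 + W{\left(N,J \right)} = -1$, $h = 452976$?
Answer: $\frac{905837}{2} \approx 4.5292 \cdot 10^{5}$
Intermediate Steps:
$W{\left(N,J \right)} = -4$ ($W{\left(N,J \right)} = -3 - 1 = -4$)
$K = -115$ ($K = - 5 \left(-2 - -25\right) = - 5 \left(-2 + 25\right) = \left(-5\right) 23 = -115$)
$w{\left(b \right)} = - \frac{115}{2}$ ($w{\left(b \right)} = - \frac{\left(-115\right) \left(-4\right)}{8} = \left(- \frac{1}{8}\right) 460 = - \frac{115}{2}$)
$h + w{\left(304 \right)} = 452976 - \frac{115}{2} = \frac{905837}{2}$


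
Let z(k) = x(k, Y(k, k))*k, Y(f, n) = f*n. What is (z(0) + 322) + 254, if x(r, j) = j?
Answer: 576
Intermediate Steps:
z(k) = k³ (z(k) = (k*k)*k = k²*k = k³)
(z(0) + 322) + 254 = (0³ + 322) + 254 = (0 + 322) + 254 = 322 + 254 = 576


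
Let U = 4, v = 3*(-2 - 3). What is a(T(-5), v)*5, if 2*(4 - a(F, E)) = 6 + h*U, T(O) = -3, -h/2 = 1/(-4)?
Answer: 0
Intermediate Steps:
h = ½ (h = -2/(-4) = -2*(-¼) = ½ ≈ 0.50000)
v = -15 (v = 3*(-5) = -15)
a(F, E) = 0 (a(F, E) = 4 - (6 + (½)*4)/2 = 4 - (6 + 2)/2 = 4 - ½*8 = 4 - 4 = 0)
a(T(-5), v)*5 = 0*5 = 0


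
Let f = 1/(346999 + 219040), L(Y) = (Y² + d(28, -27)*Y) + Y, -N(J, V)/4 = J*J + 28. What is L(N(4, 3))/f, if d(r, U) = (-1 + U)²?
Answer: -60670324176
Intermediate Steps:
N(J, V) = -112 - 4*J² (N(J, V) = -4*(J*J + 28) = -4*(J² + 28) = -4*(28 + J²) = -112 - 4*J²)
L(Y) = Y² + 785*Y (L(Y) = (Y² + (-1 - 27)²*Y) + Y = (Y² + (-28)²*Y) + Y = (Y² + 784*Y) + Y = Y² + 785*Y)
f = 1/566039 ≈ 1.7667e-6
L(N(4, 3))/f = ((-112 - 4*4²)*(785 + (-112 - 4*4²)))/(1/566039) = ((-112 - 4*16)*(785 + (-112 - 4*16)))*566039 = ((-112 - 64)*(785 + (-112 - 64)))*566039 = -176*(785 - 176)*566039 = -176*609*566039 = -107184*566039 = -60670324176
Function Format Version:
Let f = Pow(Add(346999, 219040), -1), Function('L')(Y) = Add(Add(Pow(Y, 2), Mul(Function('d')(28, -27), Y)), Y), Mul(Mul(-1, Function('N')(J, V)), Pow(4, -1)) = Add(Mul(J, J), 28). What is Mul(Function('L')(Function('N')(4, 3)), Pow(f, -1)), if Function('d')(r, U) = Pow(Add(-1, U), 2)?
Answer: -60670324176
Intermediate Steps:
Function('N')(J, V) = Add(-112, Mul(-4, Pow(J, 2))) (Function('N')(J, V) = Mul(-4, Add(Mul(J, J), 28)) = Mul(-4, Add(Pow(J, 2), 28)) = Mul(-4, Add(28, Pow(J, 2))) = Add(-112, Mul(-4, Pow(J, 2))))
Function('L')(Y) = Add(Pow(Y, 2), Mul(785, Y)) (Function('L')(Y) = Add(Add(Pow(Y, 2), Mul(Pow(Add(-1, -27), 2), Y)), Y) = Add(Add(Pow(Y, 2), Mul(Pow(-28, 2), Y)), Y) = Add(Add(Pow(Y, 2), Mul(784, Y)), Y) = Add(Pow(Y, 2), Mul(785, Y)))
f = Rational(1, 566039) (f = Pow(566039, -1) = Rational(1, 566039) ≈ 1.7667e-6)
Mul(Function('L')(Function('N')(4, 3)), Pow(f, -1)) = Mul(Mul(Add(-112, Mul(-4, Pow(4, 2))), Add(785, Add(-112, Mul(-4, Pow(4, 2))))), Pow(Rational(1, 566039), -1)) = Mul(Mul(Add(-112, Mul(-4, 16)), Add(785, Add(-112, Mul(-4, 16)))), 566039) = Mul(Mul(Add(-112, -64), Add(785, Add(-112, -64))), 566039) = Mul(Mul(-176, Add(785, -176)), 566039) = Mul(Mul(-176, 609), 566039) = Mul(-107184, 566039) = -60670324176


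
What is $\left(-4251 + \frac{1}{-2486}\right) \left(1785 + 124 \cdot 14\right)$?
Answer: $- \frac{37209882227}{2486} \approx -1.4968 \cdot 10^{7}$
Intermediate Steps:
$\left(-4251 + \frac{1}{-2486}\right) \left(1785 + 124 \cdot 14\right) = \left(-4251 - \frac{1}{2486}\right) \left(1785 + 1736\right) = \left(- \frac{10567987}{2486}\right) 3521 = - \frac{37209882227}{2486}$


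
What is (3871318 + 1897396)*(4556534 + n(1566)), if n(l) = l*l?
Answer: 40432281867460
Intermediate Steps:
n(l) = l²
(3871318 + 1897396)*(4556534 + n(1566)) = (3871318 + 1897396)*(4556534 + 1566²) = 5768714*(4556534 + 2452356) = 5768714*7008890 = 40432281867460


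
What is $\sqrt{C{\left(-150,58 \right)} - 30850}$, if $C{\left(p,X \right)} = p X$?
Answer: $5 i \sqrt{1582} \approx 198.87 i$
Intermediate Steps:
$C{\left(p,X \right)} = X p$
$\sqrt{C{\left(-150,58 \right)} - 30850} = \sqrt{58 \left(-150\right) - 30850} = \sqrt{-8700 - 30850} = \sqrt{-39550} = 5 i \sqrt{1582}$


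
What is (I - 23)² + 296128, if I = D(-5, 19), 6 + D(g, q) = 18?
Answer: 296249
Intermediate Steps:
D(g, q) = 12 (D(g, q) = -6 + 18 = 12)
I = 12
(I - 23)² + 296128 = (12 - 23)² + 296128 = (-11)² + 296128 = 121 + 296128 = 296249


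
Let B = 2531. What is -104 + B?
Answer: 2427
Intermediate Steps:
-104 + B = -104 + 2531 = 2427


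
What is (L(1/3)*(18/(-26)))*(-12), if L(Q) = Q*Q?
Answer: 12/13 ≈ 0.92308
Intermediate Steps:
L(Q) = Q**2
(L(1/3)*(18/(-26)))*(-12) = ((1/3)**2*(18/(-26)))*(-12) = ((1/3)**2*(18*(-1/26)))*(-12) = ((1/9)*(-9/13))*(-12) = -1/13*(-12) = 12/13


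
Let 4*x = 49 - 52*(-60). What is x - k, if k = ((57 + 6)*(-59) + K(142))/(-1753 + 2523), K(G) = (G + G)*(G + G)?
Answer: 1066187/1540 ≈ 692.33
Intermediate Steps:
K(G) = 4*G² (K(G) = (2*G)*(2*G) = 4*G²)
k = 76939/770 (k = ((57 + 6)*(-59) + 4*142²)/(-1753 + 2523) = (63*(-59) + 4*20164)/770 = (-3717 + 80656)*(1/770) = 76939*(1/770) = 76939/770 ≈ 99.921)
x = 3169/4 (x = (49 - 52*(-60))/4 = (49 + 3120)/4 = (¼)*3169 = 3169/4 ≈ 792.25)
x - k = 3169/4 - 1*76939/770 = 3169/4 - 76939/770 = 1066187/1540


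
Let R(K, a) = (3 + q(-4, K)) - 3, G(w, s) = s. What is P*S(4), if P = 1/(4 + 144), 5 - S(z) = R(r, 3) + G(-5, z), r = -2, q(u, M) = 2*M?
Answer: 5/148 ≈ 0.033784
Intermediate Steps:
R(K, a) = 2*K (R(K, a) = (3 + 2*K) - 3 = 2*K)
S(z) = 9 - z (S(z) = 5 - (2*(-2) + z) = 5 - (-4 + z) = 5 + (4 - z) = 9 - z)
P = 1/148 ≈ 0.0067568
P*S(4) = (9 - 1*4)/148 = (9 - 4)/148 = (1/148)*5 = 5/148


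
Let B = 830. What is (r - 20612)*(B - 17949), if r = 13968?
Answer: 113738636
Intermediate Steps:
(r - 20612)*(B - 17949) = (13968 - 20612)*(830 - 17949) = -6644*(-17119) = 113738636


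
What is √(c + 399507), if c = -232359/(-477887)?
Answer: 6*√2534386544123731/477887 ≈ 632.07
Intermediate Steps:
c = 232359/477887 (c = -232359*(-1/477887) = 232359/477887 ≈ 0.48622)
√(c + 399507) = √(232359/477887 + 399507) = √(190919434068/477887) = 6*√2534386544123731/477887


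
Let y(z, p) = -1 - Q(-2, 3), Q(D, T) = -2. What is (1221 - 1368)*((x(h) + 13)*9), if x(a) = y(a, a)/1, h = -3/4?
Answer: -18522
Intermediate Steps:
h = -¾ (h = -3*¼ = -¾ ≈ -0.75000)
y(z, p) = 1 (y(z, p) = -1 - 1*(-2) = -1 + 2 = 1)
x(a) = 1 (x(a) = 1/1 = 1*1 = 1)
(1221 - 1368)*((x(h) + 13)*9) = (1221 - 1368)*((1 + 13)*9) = -2058*9 = -147*126 = -18522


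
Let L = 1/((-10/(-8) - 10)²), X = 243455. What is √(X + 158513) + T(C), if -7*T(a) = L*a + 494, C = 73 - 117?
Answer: -604446/8575 + 4*√25123 ≈ 563.52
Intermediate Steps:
C = -44
L = 16/1225 (L = 1/((-10*(-⅛) - 10)²) = 1/((5/4 - 10)²) = 1/((-35/4)²) = 1/(1225/16) = 16/1225 ≈ 0.013061)
T(a) = -494/7 - 16*a/8575 (T(a) = -(16*a/1225 + 494)/7 = -(494 + 16*a/1225)/7 = -494/7 - 16*a/8575)
√(X + 158513) + T(C) = √(243455 + 158513) + (-494/7 - 16/8575*(-44)) = √401968 + (-494/7 + 704/8575) = 4*√25123 - 604446/8575 = -604446/8575 + 4*√25123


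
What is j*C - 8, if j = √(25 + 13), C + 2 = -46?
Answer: -8 - 48*√38 ≈ -303.89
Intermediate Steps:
C = -48 (C = -2 - 46 = -48)
j = √38 ≈ 6.1644
j*C - 8 = √38*(-48) - 8 = -48*√38 - 8 = -8 - 48*√38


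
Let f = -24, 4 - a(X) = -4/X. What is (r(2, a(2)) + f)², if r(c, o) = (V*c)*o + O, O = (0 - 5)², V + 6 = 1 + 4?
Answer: 121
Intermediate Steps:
a(X) = 4 + 4/X (a(X) = 4 - (-4)/X = 4 + 4/X)
V = -1 (V = -6 + (1 + 4) = -6 + 5 = -1)
O = 25 (O = (-5)² = 25)
r(c, o) = 25 - c*o (r(c, o) = (-c)*o + 25 = -c*o + 25 = 25 - c*o)
(r(2, a(2)) + f)² = ((25 - 1*2*(4 + 4/2)) - 24)² = ((25 - 1*2*(4 + 4*(½))) - 24)² = ((25 - 1*2*(4 + 2)) - 24)² = ((25 - 1*2*6) - 24)² = ((25 - 12) - 24)² = (13 - 24)² = (-11)² = 121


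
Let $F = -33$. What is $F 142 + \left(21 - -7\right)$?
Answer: $-4658$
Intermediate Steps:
$F 142 + \left(21 - -7\right) = \left(-33\right) 142 + \left(21 - -7\right) = -4686 + \left(21 + 7\right) = -4686 + 28 = -4658$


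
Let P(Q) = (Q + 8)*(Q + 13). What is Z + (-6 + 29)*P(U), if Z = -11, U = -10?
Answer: -149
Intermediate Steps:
P(Q) = (8 + Q)*(13 + Q)
Z + (-6 + 29)*P(U) = -11 + (-6 + 29)*(104 + (-10)² + 21*(-10)) = -11 + 23*(104 + 100 - 210) = -11 + 23*(-6) = -11 - 138 = -149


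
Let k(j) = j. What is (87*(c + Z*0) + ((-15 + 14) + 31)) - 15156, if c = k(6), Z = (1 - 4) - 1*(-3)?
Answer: -14604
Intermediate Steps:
Z = 0 (Z = -3 + 3 = 0)
c = 6
(87*(c + Z*0) + ((-15 + 14) + 31)) - 15156 = (87*(6 + 0*0) + ((-15 + 14) + 31)) - 15156 = (87*(6 + 0) + (-1 + 31)) - 15156 = (87*6 + 30) - 15156 = (522 + 30) - 15156 = 552 - 15156 = -14604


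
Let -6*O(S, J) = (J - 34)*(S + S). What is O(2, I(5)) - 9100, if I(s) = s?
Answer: -27242/3 ≈ -9080.7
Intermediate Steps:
O(S, J) = -S*(-34 + J)/3 (O(S, J) = -(J - 34)*(S + S)/6 = -(-34 + J)*2*S/6 = -S*(-34 + J)/3)
O(2, I(5)) - 9100 = (⅓)*2*(34 - 1*5) - 9100 = (⅓)*2*(34 - 5) - 9100 = (⅓)*2*29 - 9100 = 58/3 - 9100 = -27242/3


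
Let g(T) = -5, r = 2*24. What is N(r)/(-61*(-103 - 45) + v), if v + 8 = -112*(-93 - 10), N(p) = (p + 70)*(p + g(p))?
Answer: 2537/10278 ≈ 0.24684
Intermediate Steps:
r = 48
N(p) = (-5 + p)*(70 + p) (N(p) = (p + 70)*(p - 5) = (70 + p)*(-5 + p) = (-5 + p)*(70 + p))
v = 11528 (v = -8 - 112*(-93 - 10) = -8 - 112*(-103) = -8 + 11536 = 11528)
N(r)/(-61*(-103 - 45) + v) = (-350 + 48² + 65*48)/(-61*(-103 - 45) + 11528) = (-350 + 2304 + 3120)/(-61*(-148) + 11528) = 5074/(9028 + 11528) = 5074/20556 = 5074*(1/20556) = 2537/10278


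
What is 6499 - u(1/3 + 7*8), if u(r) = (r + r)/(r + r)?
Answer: 6498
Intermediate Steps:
u(r) = 1 (u(r) = (2*r)/((2*r)) = (2*r)*(1/(2*r)) = 1)
6499 - u(1/3 + 7*8) = 6499 - 1*1 = 6499 - 1 = 6498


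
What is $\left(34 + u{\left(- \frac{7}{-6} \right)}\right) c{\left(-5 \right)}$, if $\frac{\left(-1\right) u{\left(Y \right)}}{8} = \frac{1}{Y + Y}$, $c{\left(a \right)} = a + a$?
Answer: $- \frac{2140}{7} \approx -305.71$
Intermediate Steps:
$c{\left(a \right)} = 2 a$
$u{\left(Y \right)} = - \frac{4}{Y}$ ($u{\left(Y \right)} = - \frac{8}{Y + Y} = - \frac{8}{2 Y} = - 8 \frac{1}{2 Y} = - \frac{4}{Y}$)
$\left(34 + u{\left(- \frac{7}{-6} \right)}\right) c{\left(-5 \right)} = \left(34 - \frac{4}{\left(-7\right) \frac{1}{-6}}\right) 2 \left(-5\right) = \left(34 - \frac{4}{\left(-7\right) \left(- \frac{1}{6}\right)}\right) \left(-10\right) = \left(34 - \frac{4}{\frac{7}{6}}\right) \left(-10\right) = \left(34 - \frac{24}{7}\right) \left(-10\right) = \frac{214}{7} \left(-10\right) = - \frac{2140}{7}$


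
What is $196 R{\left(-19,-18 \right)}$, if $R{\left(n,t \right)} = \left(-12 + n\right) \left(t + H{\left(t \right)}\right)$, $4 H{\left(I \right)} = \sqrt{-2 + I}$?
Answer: $109368 - 3038 i \sqrt{5} \approx 1.0937 \cdot 10^{5} - 6793.2 i$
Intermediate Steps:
$H{\left(I \right)} = \frac{\sqrt{-2 + I}}{4}$
$R{\left(n,t \right)} = \left(-12 + n\right) \left(t + \frac{\sqrt{-2 + t}}{4}\right)$
$196 R{\left(-19,-18 \right)} = 196 \left(\left(-12\right) \left(-18\right) - 3 \sqrt{-2 - 18} - -342 + \frac{1}{4} \left(-19\right) \sqrt{-2 - 18}\right) = 196 \left(216 - 3 \sqrt{-20} + 342 + \frac{1}{4} \left(-19\right) \sqrt{-20}\right) = 196 \left(216 - 3 \cdot 2 i \sqrt{5} + 342 + \frac{1}{4} \left(-19\right) 2 i \sqrt{5}\right) = 196 \left(216 - 6 i \sqrt{5} + 342 - \frac{19 i \sqrt{5}}{2}\right) = 196 \left(558 - \frac{31 i \sqrt{5}}{2}\right) = 109368 - 3038 i \sqrt{5}$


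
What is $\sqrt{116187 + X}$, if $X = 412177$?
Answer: $2 \sqrt{132091} \approx 726.89$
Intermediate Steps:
$\sqrt{116187 + X} = \sqrt{116187 + 412177} = \sqrt{528364} = 2 \sqrt{132091}$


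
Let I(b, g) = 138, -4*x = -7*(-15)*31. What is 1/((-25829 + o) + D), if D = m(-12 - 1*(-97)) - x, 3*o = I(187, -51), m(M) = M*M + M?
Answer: -4/70637 ≈ -5.6628e-5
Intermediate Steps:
x = -3255/4 (x = -(-7*(-15))*31/4 = -105*31/4 = -1/4*3255 = -3255/4 ≈ -813.75)
m(M) = M + M**2 (m(M) = M**2 + M = M + M**2)
o = 46 (o = (1/3)*138 = 46)
D = 32495/4 (D = (-12 - 1*(-97))*(1 + (-12 - 1*(-97))) - 1*(-3255/4) = (-12 + 97)*(1 + (-12 + 97)) + 3255/4 = 85*(1 + 85) + 3255/4 = 85*86 + 3255/4 = 7310 + 3255/4 = 32495/4 ≈ 8123.8)
1/((-25829 + o) + D) = 1/((-25829 + 46) + 32495/4) = 1/(-25783 + 32495/4) = 1/(-70637/4) = -4/70637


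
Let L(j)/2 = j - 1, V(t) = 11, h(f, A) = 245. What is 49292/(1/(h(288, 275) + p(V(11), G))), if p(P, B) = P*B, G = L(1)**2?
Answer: 12076540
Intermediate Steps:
L(j) = -2 + 2*j (L(j) = 2*(j - 1) = 2*(-1 + j) = -2 + 2*j)
G = 0 (G = (-2 + 2*1)**2 = (-2 + 2)**2 = 0**2 = 0)
p(P, B) = B*P
49292/(1/(h(288, 275) + p(V(11), G))) = 49292/(1/(245 + 0*11)) = 49292/(1/(245 + 0)) = 49292/(1/245) = 49292*245 = 12076540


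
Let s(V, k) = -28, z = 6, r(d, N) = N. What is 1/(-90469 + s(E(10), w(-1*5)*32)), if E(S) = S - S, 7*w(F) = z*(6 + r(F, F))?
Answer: -1/90497 ≈ -1.1050e-5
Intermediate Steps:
w(F) = 36/7 + 6*F/7 (w(F) = (6*(6 + F))/7 = (36 + 6*F)/7 = 36/7 + 6*F/7)
E(S) = 0
1/(-90469 + s(E(10), w(-1*5)*32)) = 1/(-90469 - 28) = 1/(-90497) = -1/90497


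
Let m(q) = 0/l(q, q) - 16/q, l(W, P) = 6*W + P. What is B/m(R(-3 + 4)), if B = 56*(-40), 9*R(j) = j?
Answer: 140/9 ≈ 15.556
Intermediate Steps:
l(W, P) = P + 6*W
R(j) = j/9
B = -2240
m(q) = -16/q (m(q) = 0/(q + 6*q) - 16/q = 0/((7*q)) - 16/q = 0*(1/(7*q)) - 16/q = 0 - 16/q = -16/q)
B/m(R(-3 + 4)) = -2240/((-16*9/(-3 + 4))) = -2240/((-16/((1/9)*1))) = -2240/((-16/1/9)) = -2240/((-16*9)) = -2240/(-144) = -2240*(-1/144) = 140/9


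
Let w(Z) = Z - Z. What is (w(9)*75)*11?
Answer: 0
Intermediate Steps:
w(Z) = 0
(w(9)*75)*11 = (0*75)*11 = 0*11 = 0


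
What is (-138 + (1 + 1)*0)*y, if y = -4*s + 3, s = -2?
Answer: -1518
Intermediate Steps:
y = 11 (y = -4*(-2) + 3 = 8 + 3 = 11)
(-138 + (1 + 1)*0)*y = (-138 + (1 + 1)*0)*11 = (-138 + 2*0)*11 = (-138 + 0)*11 = -138*11 = -1518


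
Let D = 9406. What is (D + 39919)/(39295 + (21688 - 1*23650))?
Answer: 49325/37333 ≈ 1.3212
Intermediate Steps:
(D + 39919)/(39295 + (21688 - 1*23650)) = (9406 + 39919)/(39295 + (21688 - 1*23650)) = 49325/(39295 + (21688 - 23650)) = 49325/(39295 - 1962) = 49325/37333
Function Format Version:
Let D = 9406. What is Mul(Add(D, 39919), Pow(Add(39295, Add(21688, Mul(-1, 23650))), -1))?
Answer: Rational(49325, 37333) ≈ 1.3212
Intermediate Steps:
Mul(Add(D, 39919), Pow(Add(39295, Add(21688, Mul(-1, 23650))), -1)) = Mul(Add(9406, 39919), Pow(Add(39295, Add(21688, Mul(-1, 23650))), -1)) = Mul(49325, Pow(Add(39295, Add(21688, -23650)), -1)) = Mul(49325, Pow(Add(39295, -1962), -1)) = Mul(49325, Pow(37333, -1)) = Mul(49325, Rational(1, 37333)) = Rational(49325, 37333)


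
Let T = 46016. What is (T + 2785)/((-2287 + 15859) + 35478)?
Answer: 16267/16350 ≈ 0.99492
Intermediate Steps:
(T + 2785)/((-2287 + 15859) + 35478) = (46016 + 2785)/((-2287 + 15859) + 35478) = 48801/(13572 + 35478) = 48801/49050 = 48801*(1/49050) = 16267/16350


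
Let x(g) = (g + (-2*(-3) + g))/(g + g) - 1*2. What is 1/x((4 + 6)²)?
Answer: -100/97 ≈ -1.0309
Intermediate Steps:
x(g) = -2 + (6 + 2*g)/(2*g) (x(g) = (g + (6 + g))/((2*g)) - 2 = (6 + 2*g)*(1/(2*g)) - 2 = (6 + 2*g)/(2*g) - 2 = -2 + (6 + 2*g)/(2*g))
1/x((4 + 6)²) = 1/((3 - (4 + 6)²)/((4 + 6)²)) = 1/((3 - 1*10²)/(10²)) = 1/((3 - 1*100)/100) = 1/((3 - 100)/100) = 1/((1/100)*(-97)) = 1/(-97/100) = -100/97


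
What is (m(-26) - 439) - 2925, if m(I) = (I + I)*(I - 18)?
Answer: -1076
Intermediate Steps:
m(I) = 2*I*(-18 + I) (m(I) = (2*I)*(-18 + I) = 2*I*(-18 + I))
(m(-26) - 439) - 2925 = (2*(-26)*(-18 - 26) - 439) - 2925 = (2*(-26)*(-44) - 439) - 2925 = (2288 - 439) - 2925 = 1849 - 2925 = -1076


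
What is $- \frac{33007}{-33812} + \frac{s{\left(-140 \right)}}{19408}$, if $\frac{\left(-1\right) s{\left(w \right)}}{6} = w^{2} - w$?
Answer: $- \frac{210255839}{41013956} \approx -5.1264$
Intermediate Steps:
$s{\left(w \right)} = - 6 w^{2} + 6 w$ ($s{\left(w \right)} = - 6 \left(w^{2} - w\right) = - 6 w^{2} + 6 w$)
$- \frac{33007}{-33812} + \frac{s{\left(-140 \right)}}{19408} = - \frac{33007}{-33812} + \frac{6 \left(-140\right) \left(1 - -140\right)}{19408} = \left(-33007\right) \left(- \frac{1}{33812}\right) + 6 \left(-140\right) \left(1 + 140\right) \frac{1}{19408} = \frac{33007}{33812} + 6 \left(-140\right) 141 \cdot \frac{1}{19408} = \frac{33007}{33812} - \frac{14805}{2426} = - \frac{210255839}{41013956}$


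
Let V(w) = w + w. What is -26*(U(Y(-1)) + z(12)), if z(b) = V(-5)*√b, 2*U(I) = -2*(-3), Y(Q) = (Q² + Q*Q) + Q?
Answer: -78 + 520*√3 ≈ 822.67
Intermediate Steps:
V(w) = 2*w
Y(Q) = Q + 2*Q² (Y(Q) = (Q² + Q²) + Q = 2*Q² + Q = Q + 2*Q²)
U(I) = 3 (U(I) = (-2*(-3))/2 = (½)*6 = 3)
z(b) = -10*√b (z(b) = (2*(-5))*√b = -10*√b)
-26*(U(Y(-1)) + z(12)) = -26*(3 - 20*√3) = -78 + 520*√3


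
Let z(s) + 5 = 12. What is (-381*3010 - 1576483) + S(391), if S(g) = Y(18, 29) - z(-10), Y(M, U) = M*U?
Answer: -2722778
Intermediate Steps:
z(s) = 7 (z(s) = -5 + 12 = 7)
S(g) = 515 (S(g) = 18*29 - 1*7 = 522 - 7 = 515)
(-381*3010 - 1576483) + S(391) = (-381*3010 - 1576483) + 515 = (-1146810 - 1576483) + 515 = -2723293 + 515 = -2722778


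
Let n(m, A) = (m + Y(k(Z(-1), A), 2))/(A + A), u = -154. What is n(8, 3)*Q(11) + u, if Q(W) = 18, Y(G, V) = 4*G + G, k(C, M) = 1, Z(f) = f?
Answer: -115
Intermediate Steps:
Y(G, V) = 5*G
n(m, A) = (5 + m)/(2*A) (n(m, A) = (m + 5*1)/(A + A) = (m + 5)/((2*A)) = (5 + m)*(1/(2*A)) = (5 + m)/(2*A))
n(8, 3)*Q(11) + u = ((1/2)*(5 + 8)/3)*18 - 154 = ((1/2)*(1/3)*13)*18 - 154 = (13/6)*18 - 154 = 39 - 154 = -115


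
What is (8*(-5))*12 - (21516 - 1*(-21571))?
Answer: -43567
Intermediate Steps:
(8*(-5))*12 - (21516 - 1*(-21571)) = -40*12 - (21516 + 21571) = -480 - 1*43087 = -480 - 43087 = -43567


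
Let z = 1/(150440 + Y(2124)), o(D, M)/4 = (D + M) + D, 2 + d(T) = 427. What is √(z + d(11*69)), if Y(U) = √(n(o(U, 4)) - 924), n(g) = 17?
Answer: √((63937001 + 425*I*√907)/(150440 + I*√907)) ≈ 20.616 - 0.e-11*I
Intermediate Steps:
d(T) = 425 (d(T) = -2 + 427 = 425)
o(D, M) = 4*M + 8*D (o(D, M) = 4*((D + M) + D) = 4*(M + 2*D) = 4*M + 8*D)
Y(U) = I*√907 (Y(U) = √(17 - 924) = √(-907) = I*√907)
z = 1/(150440 + I*√907) ≈ 6.6472e-6 - 1.33e-9*I
√(z + d(11*69)) = √((150440/22632194507 - I*√907/22632194507) + 425) = √(9618682815915/22632194507 - I*√907/22632194507)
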